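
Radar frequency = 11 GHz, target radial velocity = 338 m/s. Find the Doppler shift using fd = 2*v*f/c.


fd = 2 * 338 * 11000000000.0 / 3e8 = 24786.7 Hz

24786.7 Hz


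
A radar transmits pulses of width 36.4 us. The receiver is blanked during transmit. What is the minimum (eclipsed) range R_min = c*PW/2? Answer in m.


R_min = 3e8 * 36.4e-6 / 2 = 5460.0 m

5460.0 m


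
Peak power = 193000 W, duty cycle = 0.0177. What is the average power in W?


P_avg = 193000 * 0.0177 = 3416.1 W

3416.1 W


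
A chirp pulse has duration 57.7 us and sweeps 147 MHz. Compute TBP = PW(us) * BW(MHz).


TBP = 57.7 * 147 = 8481.9

8481.9


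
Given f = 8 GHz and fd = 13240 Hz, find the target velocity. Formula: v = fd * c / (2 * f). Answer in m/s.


v = 13240 * 3e8 / (2 * 8000000000.0) = 248.3 m/s

248.3 m/s


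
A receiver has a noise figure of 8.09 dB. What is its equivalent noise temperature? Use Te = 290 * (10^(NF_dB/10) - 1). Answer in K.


NF_lin = 10^(8.09/10) = 6.441693
Te = 290 * (6.441693 - 1) = 1578.1 K

1578.1 K


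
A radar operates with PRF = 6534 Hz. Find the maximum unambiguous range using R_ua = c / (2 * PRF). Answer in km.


R_ua = 3e8 / (2 * 6534) = 22956.8 m = 23.0 km

23.0 km


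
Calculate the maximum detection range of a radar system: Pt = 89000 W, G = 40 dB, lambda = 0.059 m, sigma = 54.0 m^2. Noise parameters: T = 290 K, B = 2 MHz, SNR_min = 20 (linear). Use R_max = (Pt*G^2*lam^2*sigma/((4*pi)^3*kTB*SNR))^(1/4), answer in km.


G_lin = 10^(40/10) = 10000.0
R^4 = 89000 * 10000.0^2 * 0.059^2 * 54.0 / ((4*pi)^3 * 1.38e-23 * 290 * 2000000.0 * 20)
R^4 = 5.26649e21 m^4
R_max = (5.26649e21)^(1/4) = 269389.3 m = 269.4 km

269.4 km


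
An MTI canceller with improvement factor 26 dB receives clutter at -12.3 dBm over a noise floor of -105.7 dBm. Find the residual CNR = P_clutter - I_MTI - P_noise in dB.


CNR = -12.3 - 26 - (-105.7) = 67.4 dB

67.4 dB


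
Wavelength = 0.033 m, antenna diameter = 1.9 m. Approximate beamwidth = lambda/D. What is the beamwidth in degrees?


BW_rad = 0.033 / 1.9 = 0.017368
BW_deg = 1.0 degrees

1.0 degrees


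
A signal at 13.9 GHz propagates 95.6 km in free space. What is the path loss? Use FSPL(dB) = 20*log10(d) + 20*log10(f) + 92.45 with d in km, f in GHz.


20*log10(95.6) = 39.61
20*log10(13.9) = 22.86
FSPL = 154.9 dB

154.9 dB


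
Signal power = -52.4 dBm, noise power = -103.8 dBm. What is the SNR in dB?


SNR = -52.4 - (-103.8) = 51.4 dB

51.4 dB


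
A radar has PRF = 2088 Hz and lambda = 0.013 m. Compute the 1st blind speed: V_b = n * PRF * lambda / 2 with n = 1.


V_blind = 1 * 2088 * 0.013 / 2 = 13.6 m/s

13.6 m/s


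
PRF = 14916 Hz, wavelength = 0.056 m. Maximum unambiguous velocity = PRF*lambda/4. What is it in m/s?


V_ua = 14916 * 0.056 / 4 = 208.8 m/s

208.8 m/s


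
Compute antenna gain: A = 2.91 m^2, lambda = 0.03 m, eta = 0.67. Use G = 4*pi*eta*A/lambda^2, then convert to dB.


G_linear = 4*pi*0.67*2.91/0.03^2 = 27222.95
G_dB = 10*log10(27222.95) = 44.3 dB

44.3 dB


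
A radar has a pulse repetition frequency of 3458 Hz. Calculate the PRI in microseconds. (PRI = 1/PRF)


PRI = 1/3458 = 0.0002891845 s = 289.2 us

289.2 us


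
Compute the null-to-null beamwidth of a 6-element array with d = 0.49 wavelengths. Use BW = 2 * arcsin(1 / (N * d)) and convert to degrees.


1/(N*d) = 1/(6*0.49) = 0.340136
BW = 2*arcsin(0.340136) = 39.8 degrees

39.8 degrees


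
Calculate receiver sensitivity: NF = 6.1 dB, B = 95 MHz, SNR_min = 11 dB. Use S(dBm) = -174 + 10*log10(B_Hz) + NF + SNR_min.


10*log10(95000000.0) = 79.78
S = -174 + 79.78 + 6.1 + 11 = -77.1 dBm

-77.1 dBm


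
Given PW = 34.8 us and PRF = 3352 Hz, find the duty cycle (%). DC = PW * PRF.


DC = 34.8e-6 * 3352 * 100 = 11.66%

11.66%


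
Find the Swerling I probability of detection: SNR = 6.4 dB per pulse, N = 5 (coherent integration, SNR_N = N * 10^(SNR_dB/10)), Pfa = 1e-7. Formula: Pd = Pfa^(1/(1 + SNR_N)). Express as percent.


SNR_lin = 10^(6.4/10) = 4.36516
SNR_N = 5 * 4.36516 = 21.8258
1/(1 + SNR_N) = 1/22.8258 = 0.0438101
Pd = (1e-7)^0.0438101 = 0.49355
Pd = 49.4%

49.4%


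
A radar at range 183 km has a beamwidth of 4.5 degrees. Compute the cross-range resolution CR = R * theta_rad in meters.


BW_rad = 0.078539816
CR = 183000 * 0.078539816 = 14372.8 m

14372.8 m


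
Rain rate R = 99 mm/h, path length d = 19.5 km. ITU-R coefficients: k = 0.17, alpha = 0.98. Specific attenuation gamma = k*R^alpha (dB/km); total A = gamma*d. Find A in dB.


gamma = 0.17 * 99^0.98 = 15.352228 dB/km
A = 15.352228 * 19.5 = 299.37 dB

299.37 dB


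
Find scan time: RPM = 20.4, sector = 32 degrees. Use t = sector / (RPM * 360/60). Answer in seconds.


t = 32 / (20.4 * 360) * 60 = 0.26 s

0.26 s


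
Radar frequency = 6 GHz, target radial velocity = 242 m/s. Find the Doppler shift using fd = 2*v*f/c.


fd = 2 * 242 * 6000000000.0 / 3e8 = 9680.0 Hz

9680.0 Hz


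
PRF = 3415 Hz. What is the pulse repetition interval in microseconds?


PRI = 1/3415 = 0.0002928258 s = 292.8 us

292.8 us


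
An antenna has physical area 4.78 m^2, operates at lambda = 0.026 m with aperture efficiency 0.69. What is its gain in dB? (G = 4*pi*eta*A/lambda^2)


G_linear = 4*pi*0.69*4.78/0.026^2 = 61311.25
G_dB = 10*log10(61311.25) = 47.9 dB

47.9 dB


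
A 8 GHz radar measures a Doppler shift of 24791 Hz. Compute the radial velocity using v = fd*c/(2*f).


v = 24791 * 3e8 / (2 * 8000000000.0) = 464.8 m/s

464.8 m/s


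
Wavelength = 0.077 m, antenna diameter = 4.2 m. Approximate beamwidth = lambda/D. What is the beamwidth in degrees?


BW_rad = 0.077 / 4.2 = 0.018333
BW_deg = 1.05 degrees

1.05 degrees


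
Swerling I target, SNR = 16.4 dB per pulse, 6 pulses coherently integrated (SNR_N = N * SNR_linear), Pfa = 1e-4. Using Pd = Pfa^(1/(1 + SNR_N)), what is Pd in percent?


SNR_lin = 10^(16.4/10) = 43.65158
SNR_N = 6 * 43.65158 = 261.90948
1/(1 + SNR_N) = 1/262.90948 = 0.0038036
Pd = (1e-4)^0.0038036 = 0.96557
Pd = 96.6%

96.6%


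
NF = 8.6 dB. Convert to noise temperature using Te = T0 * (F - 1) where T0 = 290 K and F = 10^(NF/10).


NF_lin = 10^(8.6/10) = 7.24436
Te = 290 * (7.24436 - 1) = 1810.9 K

1810.9 K


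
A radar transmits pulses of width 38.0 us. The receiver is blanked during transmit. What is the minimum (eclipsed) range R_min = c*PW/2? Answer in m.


R_min = 3e8 * 38.0e-6 / 2 = 5700.0 m

5700.0 m


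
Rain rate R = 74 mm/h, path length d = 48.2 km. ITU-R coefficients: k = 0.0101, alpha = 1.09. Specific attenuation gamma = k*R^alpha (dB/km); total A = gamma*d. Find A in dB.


gamma = 0.0101 * 74^1.09 = 1.100991 dB/km
A = 1.100991 * 48.2 = 53.07 dB

53.07 dB


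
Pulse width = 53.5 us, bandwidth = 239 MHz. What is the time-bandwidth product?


TBP = 53.5 * 239 = 12786.5

12786.5


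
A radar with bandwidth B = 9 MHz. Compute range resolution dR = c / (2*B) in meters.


dR = 3e8 / (2 * 9000000.0) = 16.67 m

16.67 m


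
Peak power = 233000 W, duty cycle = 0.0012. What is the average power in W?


P_avg = 233000 * 0.0012 = 279.6 W

279.6 W


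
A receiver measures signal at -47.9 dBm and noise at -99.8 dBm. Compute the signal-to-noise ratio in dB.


SNR = -47.9 - (-99.8) = 51.9 dB

51.9 dB


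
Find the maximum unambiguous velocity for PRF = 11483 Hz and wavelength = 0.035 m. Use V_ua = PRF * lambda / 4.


V_ua = 11483 * 0.035 / 4 = 100.5 m/s

100.5 m/s


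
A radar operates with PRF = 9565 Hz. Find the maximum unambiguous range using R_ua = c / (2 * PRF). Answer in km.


R_ua = 3e8 / (2 * 9565) = 15682.2 m = 15.7 km

15.7 km


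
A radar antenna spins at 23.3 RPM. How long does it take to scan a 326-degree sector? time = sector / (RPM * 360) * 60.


t = 326 / (23.3 * 360) * 60 = 2.33 s

2.33 s


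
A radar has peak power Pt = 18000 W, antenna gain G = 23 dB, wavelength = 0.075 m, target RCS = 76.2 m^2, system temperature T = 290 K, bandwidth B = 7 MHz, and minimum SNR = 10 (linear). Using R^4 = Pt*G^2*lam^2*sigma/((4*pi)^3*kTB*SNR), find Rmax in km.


G_lin = 10^(23/10) = 199.526231
R^4 = 18000 * 199.526231^2 * 0.075^2 * 76.2 / ((4*pi)^3 * 1.38e-23 * 290 * 7000000.0 * 10)
R^4 = 5.52517e17 m^4
R_max = (5.52517e17)^(1/4) = 27263.8 m = 27.3 km

27.3 km


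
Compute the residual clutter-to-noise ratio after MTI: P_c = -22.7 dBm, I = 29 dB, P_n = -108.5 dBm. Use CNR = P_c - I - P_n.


CNR = -22.7 - 29 - (-108.5) = 56.8 dB

56.8 dB


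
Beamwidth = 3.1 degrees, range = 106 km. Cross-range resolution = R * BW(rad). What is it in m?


BW_rad = 0.054105207
CR = 106000 * 0.054105207 = 5735.2 m

5735.2 m


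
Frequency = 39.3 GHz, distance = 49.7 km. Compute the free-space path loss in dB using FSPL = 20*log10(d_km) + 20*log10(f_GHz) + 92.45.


20*log10(49.7) = 33.93
20*log10(39.3) = 31.89
FSPL = 158.3 dB

158.3 dB


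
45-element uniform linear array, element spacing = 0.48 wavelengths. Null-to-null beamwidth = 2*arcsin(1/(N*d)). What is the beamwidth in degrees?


1/(N*d) = 1/(45*0.48) = 0.046296
BW = 2*arcsin(0.046296) = 5.3 degrees

5.3 degrees


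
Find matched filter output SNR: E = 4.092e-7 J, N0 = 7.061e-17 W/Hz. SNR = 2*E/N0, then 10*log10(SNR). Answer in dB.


SNR_lin = 2 * 4.092e-7 / 7.061e-17 = 1.159e10
SNR_dB = 10*log10(1.159e10) = 100.6 dB

100.6 dB


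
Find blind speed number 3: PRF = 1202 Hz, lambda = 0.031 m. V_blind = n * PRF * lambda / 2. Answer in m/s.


V_blind = 3 * 1202 * 0.031 / 2 = 55.9 m/s

55.9 m/s


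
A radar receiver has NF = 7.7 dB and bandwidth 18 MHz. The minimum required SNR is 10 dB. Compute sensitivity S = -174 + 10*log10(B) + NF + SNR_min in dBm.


10*log10(18000000.0) = 72.55
S = -174 + 72.55 + 7.7 + 10 = -83.7 dBm

-83.7 dBm


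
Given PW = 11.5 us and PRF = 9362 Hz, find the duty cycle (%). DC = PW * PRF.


DC = 11.5e-6 * 9362 * 100 = 10.77%

10.77%


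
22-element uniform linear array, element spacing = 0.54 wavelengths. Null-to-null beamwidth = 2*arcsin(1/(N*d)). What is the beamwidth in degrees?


1/(N*d) = 1/(22*0.54) = 0.084175
BW = 2*arcsin(0.084175) = 9.7 degrees

9.7 degrees


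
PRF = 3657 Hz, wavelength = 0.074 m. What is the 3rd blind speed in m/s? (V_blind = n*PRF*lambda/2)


V_blind = 3 * 3657 * 0.074 / 2 = 405.9 m/s

405.9 m/s


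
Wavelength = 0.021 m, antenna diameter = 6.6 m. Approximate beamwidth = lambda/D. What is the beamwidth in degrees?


BW_rad = 0.021 / 6.6 = 0.003182
BW_deg = 0.18 degrees

0.18 degrees


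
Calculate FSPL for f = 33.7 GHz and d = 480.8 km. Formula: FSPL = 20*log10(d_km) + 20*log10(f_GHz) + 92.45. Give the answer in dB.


20*log10(480.8) = 53.64
20*log10(33.7) = 30.55
FSPL = 176.6 dB

176.6 dB


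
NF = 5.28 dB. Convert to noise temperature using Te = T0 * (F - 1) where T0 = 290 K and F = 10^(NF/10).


NF_lin = 10^(5.28/10) = 3.372873
Te = 290 * (3.372873 - 1) = 688.1 K

688.1 K


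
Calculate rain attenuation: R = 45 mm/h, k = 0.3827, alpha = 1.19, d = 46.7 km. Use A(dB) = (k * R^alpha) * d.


gamma = 0.3827 * 45^1.19 = 35.496158 dB/km
A = 35.496158 * 46.7 = 1657.67 dB

1657.67 dB


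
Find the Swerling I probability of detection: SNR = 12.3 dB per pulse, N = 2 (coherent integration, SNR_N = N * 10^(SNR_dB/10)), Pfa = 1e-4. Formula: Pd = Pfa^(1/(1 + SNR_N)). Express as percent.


SNR_lin = 10^(12.3/10) = 16.98244
SNR_N = 2 * 16.98244 = 33.96488
1/(1 + SNR_N) = 1/34.96488 = 0.0286001
Pd = (1e-4)^0.0286001 = 0.76842
Pd = 76.8%

76.8%


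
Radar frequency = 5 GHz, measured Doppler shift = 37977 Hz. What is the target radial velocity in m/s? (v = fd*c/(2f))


v = 37977 * 3e8 / (2 * 5000000000.0) = 1139.3 m/s

1139.3 m/s


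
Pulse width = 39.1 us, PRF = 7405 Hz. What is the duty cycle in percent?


DC = 39.1e-6 * 7405 * 100 = 28.95%

28.95%


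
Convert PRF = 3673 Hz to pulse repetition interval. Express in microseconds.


PRI = 1/3673 = 0.000272257 s = 272.3 us

272.3 us


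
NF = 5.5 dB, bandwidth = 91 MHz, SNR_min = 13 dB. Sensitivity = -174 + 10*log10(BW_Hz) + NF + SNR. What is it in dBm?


10*log10(91000000.0) = 79.59
S = -174 + 79.59 + 5.5 + 13 = -75.9 dBm

-75.9 dBm


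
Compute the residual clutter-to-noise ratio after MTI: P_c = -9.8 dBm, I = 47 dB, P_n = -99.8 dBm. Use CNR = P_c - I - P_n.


CNR = -9.8 - 47 - (-99.8) = 43.0 dB

43.0 dB


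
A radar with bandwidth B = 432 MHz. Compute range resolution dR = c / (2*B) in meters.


dR = 3e8 / (2 * 432000000.0) = 0.35 m

0.35 m


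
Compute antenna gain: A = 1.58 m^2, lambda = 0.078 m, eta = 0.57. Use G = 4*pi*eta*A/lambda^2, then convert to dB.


G_linear = 4*pi*0.57*1.58/0.078^2 = 1860.17
G_dB = 10*log10(1860.17) = 32.7 dB

32.7 dB


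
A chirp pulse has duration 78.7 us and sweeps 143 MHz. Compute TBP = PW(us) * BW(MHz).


TBP = 78.7 * 143 = 11254.1

11254.1


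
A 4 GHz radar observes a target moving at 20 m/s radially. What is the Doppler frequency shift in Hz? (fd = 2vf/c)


fd = 2 * 20 * 4000000000.0 / 3e8 = 533.3 Hz

533.3 Hz


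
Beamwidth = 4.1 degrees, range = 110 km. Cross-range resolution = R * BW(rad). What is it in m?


BW_rad = 0.071558499
CR = 110000 * 0.071558499 = 7871.4 m

7871.4 m


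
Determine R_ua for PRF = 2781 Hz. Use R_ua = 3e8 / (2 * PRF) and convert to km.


R_ua = 3e8 / (2 * 2781) = 53937.4 m = 53.9 km

53.9 km


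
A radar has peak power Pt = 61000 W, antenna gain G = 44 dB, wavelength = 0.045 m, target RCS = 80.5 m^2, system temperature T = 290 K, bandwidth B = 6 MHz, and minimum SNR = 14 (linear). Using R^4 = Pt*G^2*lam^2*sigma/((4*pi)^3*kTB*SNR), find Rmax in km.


G_lin = 10^(44/10) = 25118.864315
R^4 = 61000 * 25118.864315^2 * 0.045^2 * 80.5 / ((4*pi)^3 * 1.38e-23 * 290 * 6000000.0 * 14)
R^4 = 9.40513e21 m^4
R_max = (9.40513e21)^(1/4) = 311416.2 m = 311.4 km

311.4 km


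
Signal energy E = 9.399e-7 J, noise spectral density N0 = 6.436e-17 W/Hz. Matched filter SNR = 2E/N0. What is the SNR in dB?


SNR_lin = 2 * 9.399e-7 / 6.436e-17 = 2.921e10
SNR_dB = 10*log10(2.921e10) = 104.7 dB

104.7 dB


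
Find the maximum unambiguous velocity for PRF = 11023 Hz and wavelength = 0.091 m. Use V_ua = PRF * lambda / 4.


V_ua = 11023 * 0.091 / 4 = 250.8 m/s

250.8 m/s


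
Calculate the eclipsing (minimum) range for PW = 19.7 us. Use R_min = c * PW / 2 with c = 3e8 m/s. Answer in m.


R_min = 3e8 * 19.7e-6 / 2 = 2955.0 m

2955.0 m


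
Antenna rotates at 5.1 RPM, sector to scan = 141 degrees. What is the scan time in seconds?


t = 141 / (5.1 * 360) * 60 = 4.61 s

4.61 s


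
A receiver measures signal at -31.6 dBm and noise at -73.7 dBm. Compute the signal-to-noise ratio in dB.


SNR = -31.6 - (-73.7) = 42.1 dB

42.1 dB


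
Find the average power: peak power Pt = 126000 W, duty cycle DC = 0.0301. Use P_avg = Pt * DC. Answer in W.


P_avg = 126000 * 0.0301 = 3792.6 W

3792.6 W


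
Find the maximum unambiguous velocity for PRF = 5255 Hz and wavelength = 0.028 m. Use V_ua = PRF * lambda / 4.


V_ua = 5255 * 0.028 / 4 = 36.8 m/s

36.8 m/s


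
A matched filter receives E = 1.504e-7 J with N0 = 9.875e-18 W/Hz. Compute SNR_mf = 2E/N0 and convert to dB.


SNR_lin = 2 * 1.504e-7 / 9.875e-18 = 3.046e10
SNR_dB = 10*log10(3.046e10) = 104.8 dB

104.8 dB


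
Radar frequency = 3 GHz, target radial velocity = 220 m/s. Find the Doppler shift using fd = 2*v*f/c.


fd = 2 * 220 * 3000000000.0 / 3e8 = 4400.0 Hz

4400.0 Hz


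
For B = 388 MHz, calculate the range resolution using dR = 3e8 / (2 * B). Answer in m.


dR = 3e8 / (2 * 388000000.0) = 0.39 m

0.39 m


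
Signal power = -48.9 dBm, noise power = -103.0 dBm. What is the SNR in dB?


SNR = -48.9 - (-103.0) = 54.1 dB

54.1 dB


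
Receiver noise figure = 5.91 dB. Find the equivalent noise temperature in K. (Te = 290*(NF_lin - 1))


NF_lin = 10^(5.91/10) = 3.89942
Te = 290 * (3.89942 - 1) = 840.8 K

840.8 K


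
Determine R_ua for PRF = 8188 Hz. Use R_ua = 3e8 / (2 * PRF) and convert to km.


R_ua = 3e8 / (2 * 8188) = 18319.5 m = 18.3 km

18.3 km


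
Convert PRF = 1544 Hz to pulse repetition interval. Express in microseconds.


PRI = 1/1544 = 0.0006476684 s = 647.7 us

647.7 us


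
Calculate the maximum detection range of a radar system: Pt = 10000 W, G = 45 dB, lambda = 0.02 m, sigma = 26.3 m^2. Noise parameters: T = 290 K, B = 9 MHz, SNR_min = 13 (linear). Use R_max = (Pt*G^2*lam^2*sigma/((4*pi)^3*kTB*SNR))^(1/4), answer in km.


G_lin = 10^(45/10) = 31622.776602
R^4 = 10000 * 31622.776602^2 * 0.02^2 * 26.3 / ((4*pi)^3 * 1.38e-23 * 290 * 9000000.0 * 13)
R^4 = 1.1322e20 m^4
R_max = (1.1322e20)^(1/4) = 103152.7 m = 103.2 km

103.2 km


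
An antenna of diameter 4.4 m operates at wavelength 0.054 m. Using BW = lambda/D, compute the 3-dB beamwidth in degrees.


BW_rad = 0.054 / 4.4 = 0.012273
BW_deg = 0.7 degrees

0.7 degrees


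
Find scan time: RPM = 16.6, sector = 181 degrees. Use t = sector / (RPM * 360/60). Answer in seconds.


t = 181 / (16.6 * 360) * 60 = 1.82 s

1.82 s


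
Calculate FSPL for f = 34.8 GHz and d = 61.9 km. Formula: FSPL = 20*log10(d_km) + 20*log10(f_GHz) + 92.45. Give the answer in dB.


20*log10(61.9) = 35.83
20*log10(34.8) = 30.83
FSPL = 159.1 dB

159.1 dB


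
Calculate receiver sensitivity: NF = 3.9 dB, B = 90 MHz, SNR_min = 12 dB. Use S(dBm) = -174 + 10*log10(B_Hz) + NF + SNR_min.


10*log10(90000000.0) = 79.54
S = -174 + 79.54 + 3.9 + 12 = -78.6 dBm

-78.6 dBm


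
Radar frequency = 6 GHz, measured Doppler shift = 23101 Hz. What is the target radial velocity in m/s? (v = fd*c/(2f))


v = 23101 * 3e8 / (2 * 6000000000.0) = 577.5 m/s

577.5 m/s


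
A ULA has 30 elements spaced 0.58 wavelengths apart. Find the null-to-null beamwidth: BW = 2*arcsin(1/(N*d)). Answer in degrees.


1/(N*d) = 1/(30*0.58) = 0.057471
BW = 2*arcsin(0.057471) = 6.6 degrees

6.6 degrees


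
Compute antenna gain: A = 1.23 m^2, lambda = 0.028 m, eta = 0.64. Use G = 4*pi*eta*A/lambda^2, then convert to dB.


G_linear = 4*pi*0.64*1.23/0.028^2 = 12617.66
G_dB = 10*log10(12617.66) = 41.0 dB

41.0 dB


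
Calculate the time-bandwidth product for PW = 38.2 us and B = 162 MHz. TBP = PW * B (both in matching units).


TBP = 38.2 * 162 = 6188.4

6188.4


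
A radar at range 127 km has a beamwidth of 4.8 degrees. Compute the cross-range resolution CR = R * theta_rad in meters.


BW_rad = 0.083775804
CR = 127000 * 0.083775804 = 10639.5 m

10639.5 m


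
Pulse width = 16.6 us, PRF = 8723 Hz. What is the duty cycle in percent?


DC = 16.6e-6 * 8723 * 100 = 14.48%

14.48%


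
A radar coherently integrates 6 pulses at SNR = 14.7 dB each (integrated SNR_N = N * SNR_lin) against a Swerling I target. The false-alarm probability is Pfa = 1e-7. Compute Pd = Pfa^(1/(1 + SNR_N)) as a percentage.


SNR_lin = 10^(14.7/10) = 29.51209
SNR_N = 6 * 29.51209 = 177.07254
1/(1 + SNR_N) = 1/178.07254 = 0.0056157
Pd = (1e-7)^0.0056157 = 0.91346
Pd = 91.3%

91.3%


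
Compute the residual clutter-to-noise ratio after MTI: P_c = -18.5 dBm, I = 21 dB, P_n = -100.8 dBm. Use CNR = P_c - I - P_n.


CNR = -18.5 - 21 - (-100.8) = 61.3 dB

61.3 dB


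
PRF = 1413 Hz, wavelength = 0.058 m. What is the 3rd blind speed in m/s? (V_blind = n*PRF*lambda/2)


V_blind = 3 * 1413 * 0.058 / 2 = 122.9 m/s

122.9 m/s


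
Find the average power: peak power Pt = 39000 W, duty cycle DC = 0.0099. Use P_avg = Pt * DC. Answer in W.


P_avg = 39000 * 0.0099 = 386.1 W

386.1 W


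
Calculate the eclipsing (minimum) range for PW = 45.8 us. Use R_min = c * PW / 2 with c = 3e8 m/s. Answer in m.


R_min = 3e8 * 45.8e-6 / 2 = 6870.0 m

6870.0 m


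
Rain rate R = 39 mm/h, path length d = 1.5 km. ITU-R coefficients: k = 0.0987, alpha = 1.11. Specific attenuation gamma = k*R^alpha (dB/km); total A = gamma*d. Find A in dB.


gamma = 0.0987 * 39^1.11 = 5.759687 dB/km
A = 5.759687 * 1.5 = 8.64 dB

8.64 dB


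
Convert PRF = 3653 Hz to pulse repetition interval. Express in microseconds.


PRI = 1/3653 = 0.0002737476 s = 273.7 us

273.7 us


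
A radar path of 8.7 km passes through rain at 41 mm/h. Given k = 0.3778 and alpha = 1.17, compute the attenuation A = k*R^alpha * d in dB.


gamma = 0.3778 * 41^1.17 = 29.121857 dB/km
A = 29.121857 * 8.7 = 253.36 dB

253.36 dB


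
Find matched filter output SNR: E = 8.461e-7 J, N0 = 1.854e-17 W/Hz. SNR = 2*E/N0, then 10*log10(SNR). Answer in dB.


SNR_lin = 2 * 8.461e-7 / 1.854e-17 = 9.127e10
SNR_dB = 10*log10(9.127e10) = 109.6 dB

109.6 dB


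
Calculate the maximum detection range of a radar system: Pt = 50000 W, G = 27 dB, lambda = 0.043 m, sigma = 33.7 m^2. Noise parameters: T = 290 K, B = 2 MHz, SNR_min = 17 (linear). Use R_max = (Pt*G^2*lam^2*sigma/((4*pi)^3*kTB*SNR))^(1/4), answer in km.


G_lin = 10^(27/10) = 501.187234
R^4 = 50000 * 501.187234^2 * 0.043^2 * 33.7 / ((4*pi)^3 * 1.38e-23 * 290 * 2000000.0 * 17)
R^4 = 2.89835e18 m^4
R_max = (2.89835e18)^(1/4) = 41260.8 m = 41.3 km

41.3 km


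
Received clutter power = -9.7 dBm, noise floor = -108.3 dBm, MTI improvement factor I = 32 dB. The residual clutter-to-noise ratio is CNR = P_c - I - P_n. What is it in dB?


CNR = -9.7 - 32 - (-108.3) = 66.6 dB

66.6 dB


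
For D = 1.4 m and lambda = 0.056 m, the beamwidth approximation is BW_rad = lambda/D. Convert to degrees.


BW_rad = 0.056 / 1.4 = 0.04
BW_deg = 2.29 degrees

2.29 degrees


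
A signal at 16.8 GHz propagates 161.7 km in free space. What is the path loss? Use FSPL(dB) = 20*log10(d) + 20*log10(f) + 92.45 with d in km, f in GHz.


20*log10(161.7) = 44.17
20*log10(16.8) = 24.51
FSPL = 161.1 dB

161.1 dB


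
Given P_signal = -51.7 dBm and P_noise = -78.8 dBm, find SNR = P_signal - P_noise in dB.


SNR = -51.7 - (-78.8) = 27.1 dB

27.1 dB


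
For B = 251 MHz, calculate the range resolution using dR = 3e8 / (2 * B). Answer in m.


dR = 3e8 / (2 * 251000000.0) = 0.6 m

0.6 m


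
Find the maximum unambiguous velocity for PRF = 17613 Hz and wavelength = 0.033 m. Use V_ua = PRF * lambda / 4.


V_ua = 17613 * 0.033 / 4 = 145.3 m/s

145.3 m/s


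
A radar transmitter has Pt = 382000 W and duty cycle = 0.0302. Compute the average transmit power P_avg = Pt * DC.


P_avg = 382000 * 0.0302 = 11536.4 W

11536.4 W


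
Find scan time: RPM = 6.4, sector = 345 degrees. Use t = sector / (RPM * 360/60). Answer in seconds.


t = 345 / (6.4 * 360) * 60 = 8.98 s

8.98 s


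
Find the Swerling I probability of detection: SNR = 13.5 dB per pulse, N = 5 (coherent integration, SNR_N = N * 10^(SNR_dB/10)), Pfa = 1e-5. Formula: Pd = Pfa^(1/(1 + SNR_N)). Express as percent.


SNR_lin = 10^(13.5/10) = 22.38721
SNR_N = 5 * 22.38721 = 111.93605
1/(1 + SNR_N) = 1/112.93605 = 0.0088546
Pd = (1e-5)^0.0088546 = 0.90308
Pd = 90.3%

90.3%


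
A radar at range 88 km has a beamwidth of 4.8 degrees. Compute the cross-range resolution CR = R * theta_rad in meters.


BW_rad = 0.083775804
CR = 88000 * 0.083775804 = 7372.3 m

7372.3 m


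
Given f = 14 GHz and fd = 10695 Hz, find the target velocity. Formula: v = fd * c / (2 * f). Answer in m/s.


v = 10695 * 3e8 / (2 * 14000000000.0) = 114.6 m/s

114.6 m/s


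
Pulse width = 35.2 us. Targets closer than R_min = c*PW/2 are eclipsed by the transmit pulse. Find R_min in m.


R_min = 3e8 * 35.2e-6 / 2 = 5280.0 m

5280.0 m


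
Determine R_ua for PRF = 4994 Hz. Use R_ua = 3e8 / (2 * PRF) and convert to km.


R_ua = 3e8 / (2 * 4994) = 30036.0 m = 30.0 km

30.0 km


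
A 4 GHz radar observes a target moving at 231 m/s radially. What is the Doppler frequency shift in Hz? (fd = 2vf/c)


fd = 2 * 231 * 4000000000.0 / 3e8 = 6160.0 Hz

6160.0 Hz


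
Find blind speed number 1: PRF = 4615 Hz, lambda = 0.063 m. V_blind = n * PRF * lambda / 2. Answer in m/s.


V_blind = 1 * 4615 * 0.063 / 2 = 145.4 m/s

145.4 m/s


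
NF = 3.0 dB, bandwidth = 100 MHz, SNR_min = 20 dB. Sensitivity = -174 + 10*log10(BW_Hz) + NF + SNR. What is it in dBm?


10*log10(100000000.0) = 80.0
S = -174 + 80.0 + 3.0 + 20 = -71.0 dBm

-71.0 dBm


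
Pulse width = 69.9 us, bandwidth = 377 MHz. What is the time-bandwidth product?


TBP = 69.9 * 377 = 26352.3

26352.3


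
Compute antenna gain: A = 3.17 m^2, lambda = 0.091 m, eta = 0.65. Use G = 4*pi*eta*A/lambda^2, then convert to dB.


G_linear = 4*pi*0.65*3.17/0.091^2 = 3126.8
G_dB = 10*log10(3126.8) = 35.0 dB

35.0 dB


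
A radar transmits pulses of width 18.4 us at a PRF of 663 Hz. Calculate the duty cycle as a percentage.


DC = 18.4e-6 * 663 * 100 = 1.22%

1.22%


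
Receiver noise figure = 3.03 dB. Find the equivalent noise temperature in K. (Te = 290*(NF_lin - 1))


NF_lin = 10^(3.03/10) = 2.009093
Te = 290 * (2.009093 - 1) = 292.6 K

292.6 K


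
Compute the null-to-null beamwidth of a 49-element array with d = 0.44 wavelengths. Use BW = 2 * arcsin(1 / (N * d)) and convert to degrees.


1/(N*d) = 1/(49*0.44) = 0.046382
BW = 2*arcsin(0.046382) = 5.3 degrees

5.3 degrees


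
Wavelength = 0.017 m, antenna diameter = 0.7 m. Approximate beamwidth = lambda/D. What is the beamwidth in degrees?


BW_rad = 0.017 / 0.7 = 0.024286
BW_deg = 1.39 degrees

1.39 degrees


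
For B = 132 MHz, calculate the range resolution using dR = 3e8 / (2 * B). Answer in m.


dR = 3e8 / (2 * 132000000.0) = 1.14 m

1.14 m


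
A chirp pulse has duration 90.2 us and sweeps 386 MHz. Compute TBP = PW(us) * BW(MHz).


TBP = 90.2 * 386 = 34817.2

34817.2


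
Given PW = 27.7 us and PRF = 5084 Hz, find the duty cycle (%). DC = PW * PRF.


DC = 27.7e-6 * 5084 * 100 = 14.08%

14.08%


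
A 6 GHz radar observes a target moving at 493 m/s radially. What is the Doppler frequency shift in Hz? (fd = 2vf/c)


fd = 2 * 493 * 6000000000.0 / 3e8 = 19720.0 Hz

19720.0 Hz


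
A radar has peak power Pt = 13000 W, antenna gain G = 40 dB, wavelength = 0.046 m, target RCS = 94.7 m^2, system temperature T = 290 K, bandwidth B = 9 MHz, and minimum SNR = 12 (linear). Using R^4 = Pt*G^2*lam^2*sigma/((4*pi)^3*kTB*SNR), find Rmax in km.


G_lin = 10^(40/10) = 10000.0
R^4 = 13000 * 10000.0^2 * 0.046^2 * 94.7 / ((4*pi)^3 * 1.38e-23 * 290 * 9000000.0 * 12)
R^4 = 3.03724e20 m^4
R_max = (3.03724e20)^(1/4) = 132013.9 m = 132.0 km

132.0 km


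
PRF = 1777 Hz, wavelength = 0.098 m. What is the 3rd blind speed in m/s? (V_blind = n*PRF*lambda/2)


V_blind = 3 * 1777 * 0.098 / 2 = 261.2 m/s

261.2 m/s


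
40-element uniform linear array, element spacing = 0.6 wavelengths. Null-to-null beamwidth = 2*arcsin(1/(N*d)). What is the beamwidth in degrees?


1/(N*d) = 1/(40*0.6) = 0.041667
BW = 2*arcsin(0.041667) = 4.8 degrees

4.8 degrees


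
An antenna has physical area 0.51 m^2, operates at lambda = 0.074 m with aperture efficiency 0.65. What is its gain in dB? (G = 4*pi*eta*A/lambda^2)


G_linear = 4*pi*0.65*0.51/0.074^2 = 760.73
G_dB = 10*log10(760.73) = 28.8 dB

28.8 dB


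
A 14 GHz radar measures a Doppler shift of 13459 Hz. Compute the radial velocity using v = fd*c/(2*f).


v = 13459 * 3e8 / (2 * 14000000000.0) = 144.2 m/s

144.2 m/s


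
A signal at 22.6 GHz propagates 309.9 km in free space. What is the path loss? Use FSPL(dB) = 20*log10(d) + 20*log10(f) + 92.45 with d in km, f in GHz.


20*log10(309.9) = 49.82
20*log10(22.6) = 27.08
FSPL = 169.4 dB

169.4 dB


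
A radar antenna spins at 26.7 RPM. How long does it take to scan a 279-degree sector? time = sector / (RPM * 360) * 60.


t = 279 / (26.7 * 360) * 60 = 1.74 s

1.74 s


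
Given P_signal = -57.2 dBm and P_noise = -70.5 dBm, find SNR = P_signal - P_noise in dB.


SNR = -57.2 - (-70.5) = 13.3 dB

13.3 dB


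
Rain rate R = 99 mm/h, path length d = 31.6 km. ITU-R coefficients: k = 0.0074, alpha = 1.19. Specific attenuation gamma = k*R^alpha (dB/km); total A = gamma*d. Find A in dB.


gamma = 0.0074 * 99^1.19 = 1.754032 dB/km
A = 1.754032 * 31.6 = 55.43 dB

55.43 dB


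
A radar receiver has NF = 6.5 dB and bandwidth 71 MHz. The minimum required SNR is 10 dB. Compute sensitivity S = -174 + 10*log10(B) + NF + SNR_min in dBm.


10*log10(71000000.0) = 78.51
S = -174 + 78.51 + 6.5 + 10 = -79.0 dBm

-79.0 dBm


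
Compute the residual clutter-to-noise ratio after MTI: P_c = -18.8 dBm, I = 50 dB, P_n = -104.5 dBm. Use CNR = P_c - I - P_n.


CNR = -18.8 - 50 - (-104.5) = 35.7 dB

35.7 dB


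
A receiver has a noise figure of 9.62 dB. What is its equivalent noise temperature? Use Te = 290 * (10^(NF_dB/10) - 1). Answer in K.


NF_lin = 10^(9.62/10) = 9.162205
Te = 290 * (9.162205 - 1) = 2367.0 K

2367.0 K


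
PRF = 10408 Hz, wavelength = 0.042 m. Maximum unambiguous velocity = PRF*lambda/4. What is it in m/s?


V_ua = 10408 * 0.042 / 4 = 109.3 m/s

109.3 m/s


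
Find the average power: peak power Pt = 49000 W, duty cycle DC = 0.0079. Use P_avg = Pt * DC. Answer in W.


P_avg = 49000 * 0.0079 = 387.1 W

387.1 W


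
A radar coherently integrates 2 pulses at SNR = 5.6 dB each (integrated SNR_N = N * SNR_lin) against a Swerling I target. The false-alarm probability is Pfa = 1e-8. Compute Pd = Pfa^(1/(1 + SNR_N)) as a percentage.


SNR_lin = 10^(5.6/10) = 3.63078
SNR_N = 2 * 3.63078 = 7.26156
1/(1 + SNR_N) = 1/8.26156 = 0.1210425
Pd = (1e-8)^0.1210425 = 0.10756
Pd = 10.8%

10.8%


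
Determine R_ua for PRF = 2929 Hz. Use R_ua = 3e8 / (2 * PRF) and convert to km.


R_ua = 3e8 / (2 * 2929) = 51212.0 m = 51.2 km

51.2 km


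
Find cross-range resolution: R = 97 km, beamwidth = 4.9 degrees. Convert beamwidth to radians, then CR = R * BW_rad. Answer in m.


BW_rad = 0.085521133
CR = 97000 * 0.085521133 = 8295.5 m

8295.5 m


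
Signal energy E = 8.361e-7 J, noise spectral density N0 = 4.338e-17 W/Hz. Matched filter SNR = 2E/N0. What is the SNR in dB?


SNR_lin = 2 * 8.361e-7 / 4.338e-17 = 3.855e10
SNR_dB = 10*log10(3.855e10) = 105.9 dB

105.9 dB


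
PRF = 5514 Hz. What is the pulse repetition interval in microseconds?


PRI = 1/5514 = 0.0001813565 s = 181.4 us

181.4 us


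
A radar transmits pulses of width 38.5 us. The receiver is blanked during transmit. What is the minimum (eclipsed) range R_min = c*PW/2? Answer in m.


R_min = 3e8 * 38.5e-6 / 2 = 5775.0 m

5775.0 m


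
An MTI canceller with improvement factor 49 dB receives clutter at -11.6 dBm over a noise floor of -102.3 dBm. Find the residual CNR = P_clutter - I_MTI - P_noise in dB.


CNR = -11.6 - 49 - (-102.3) = 41.7 dB

41.7 dB


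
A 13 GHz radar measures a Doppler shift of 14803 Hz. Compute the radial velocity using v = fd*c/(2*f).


v = 14803 * 3e8 / (2 * 13000000000.0) = 170.8 m/s

170.8 m/s


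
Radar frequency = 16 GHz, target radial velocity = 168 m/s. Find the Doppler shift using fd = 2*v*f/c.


fd = 2 * 168 * 16000000000.0 / 3e8 = 17920.0 Hz

17920.0 Hz


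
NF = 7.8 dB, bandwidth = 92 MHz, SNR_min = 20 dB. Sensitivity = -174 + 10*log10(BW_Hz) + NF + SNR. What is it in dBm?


10*log10(92000000.0) = 79.64
S = -174 + 79.64 + 7.8 + 20 = -66.6 dBm

-66.6 dBm


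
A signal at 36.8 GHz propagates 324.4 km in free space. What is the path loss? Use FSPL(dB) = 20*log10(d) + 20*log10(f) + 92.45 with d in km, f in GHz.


20*log10(324.4) = 50.22
20*log10(36.8) = 31.32
FSPL = 174.0 dB

174.0 dB


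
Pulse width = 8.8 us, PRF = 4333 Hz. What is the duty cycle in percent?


DC = 8.8e-6 * 4333 * 100 = 3.81%

3.81%


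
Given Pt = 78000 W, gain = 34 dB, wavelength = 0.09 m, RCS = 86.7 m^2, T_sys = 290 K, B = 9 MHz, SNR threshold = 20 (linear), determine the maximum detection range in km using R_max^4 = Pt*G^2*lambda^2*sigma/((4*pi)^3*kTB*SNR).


G_lin = 10^(34/10) = 2511.886432
R^4 = 78000 * 2511.886432^2 * 0.09^2 * 86.7 / ((4*pi)^3 * 1.38e-23 * 290 * 9000000.0 * 20)
R^4 = 2.4178e20 m^4
R_max = (2.4178e20)^(1/4) = 124696.7 m = 124.7 km

124.7 km


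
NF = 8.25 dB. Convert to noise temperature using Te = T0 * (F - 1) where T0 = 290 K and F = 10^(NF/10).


NF_lin = 10^(8.25/10) = 6.683439
Te = 290 * (6.683439 - 1) = 1648.2 K

1648.2 K


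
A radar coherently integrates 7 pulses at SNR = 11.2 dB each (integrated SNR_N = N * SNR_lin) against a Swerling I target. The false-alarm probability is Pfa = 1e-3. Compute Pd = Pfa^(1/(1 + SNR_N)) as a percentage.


SNR_lin = 10^(11.2/10) = 13.18257
SNR_N = 7 * 13.18257 = 92.27799
1/(1 + SNR_N) = 1/93.27799 = 0.0107206
Pd = (1e-3)^0.0107206 = 0.92862
Pd = 92.9%

92.9%


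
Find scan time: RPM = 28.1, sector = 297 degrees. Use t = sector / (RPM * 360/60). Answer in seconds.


t = 297 / (28.1 * 360) * 60 = 1.76 s

1.76 s


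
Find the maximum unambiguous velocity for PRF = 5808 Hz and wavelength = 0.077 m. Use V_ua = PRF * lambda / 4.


V_ua = 5808 * 0.077 / 4 = 111.8 m/s

111.8 m/s


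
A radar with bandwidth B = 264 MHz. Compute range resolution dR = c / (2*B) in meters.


dR = 3e8 / (2 * 264000000.0) = 0.57 m

0.57 m


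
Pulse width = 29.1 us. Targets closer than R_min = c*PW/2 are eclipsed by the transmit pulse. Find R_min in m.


R_min = 3e8 * 29.1e-6 / 2 = 4365.0 m

4365.0 m


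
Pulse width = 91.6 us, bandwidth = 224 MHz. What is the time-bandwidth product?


TBP = 91.6 * 224 = 20518.4

20518.4


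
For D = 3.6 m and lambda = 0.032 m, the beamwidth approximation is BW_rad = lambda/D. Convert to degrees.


BW_rad = 0.032 / 3.6 = 0.008889
BW_deg = 0.51 degrees

0.51 degrees


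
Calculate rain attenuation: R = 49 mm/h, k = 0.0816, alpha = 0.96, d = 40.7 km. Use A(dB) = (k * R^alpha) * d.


gamma = 0.0816 * 49^0.96 = 3.421987 dB/km
A = 3.421987 * 40.7 = 139.27 dB

139.27 dB


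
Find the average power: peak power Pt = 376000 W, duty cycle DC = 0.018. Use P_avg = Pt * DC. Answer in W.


P_avg = 376000 * 0.018 = 6768.0 W

6768.0 W


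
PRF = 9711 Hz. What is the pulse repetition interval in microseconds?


PRI = 1/9711 = 0.000102976 s = 103.0 us

103.0 us


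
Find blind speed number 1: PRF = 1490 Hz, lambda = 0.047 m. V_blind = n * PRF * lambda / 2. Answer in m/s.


V_blind = 1 * 1490 * 0.047 / 2 = 35.0 m/s

35.0 m/s


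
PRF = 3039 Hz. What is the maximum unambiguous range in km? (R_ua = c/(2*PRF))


R_ua = 3e8 / (2 * 3039) = 49358.3 m = 49.4 km

49.4 km


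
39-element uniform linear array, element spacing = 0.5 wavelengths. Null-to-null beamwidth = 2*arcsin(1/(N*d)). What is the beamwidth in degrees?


1/(N*d) = 1/(39*0.5) = 0.051282
BW = 2*arcsin(0.051282) = 5.9 degrees

5.9 degrees


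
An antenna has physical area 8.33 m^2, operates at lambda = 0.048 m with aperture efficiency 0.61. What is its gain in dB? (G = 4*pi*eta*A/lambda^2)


G_linear = 4*pi*0.61*8.33/0.048^2 = 27714.19
G_dB = 10*log10(27714.19) = 44.4 dB

44.4 dB


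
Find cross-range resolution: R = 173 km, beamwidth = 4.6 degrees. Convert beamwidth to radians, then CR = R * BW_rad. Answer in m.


BW_rad = 0.080285146
CR = 173000 * 0.080285146 = 13889.3 m

13889.3 m


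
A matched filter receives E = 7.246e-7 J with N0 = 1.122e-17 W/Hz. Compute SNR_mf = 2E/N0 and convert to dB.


SNR_lin = 2 * 7.246e-7 / 1.122e-17 = 1.292e11
SNR_dB = 10*log10(1.292e11) = 111.1 dB

111.1 dB


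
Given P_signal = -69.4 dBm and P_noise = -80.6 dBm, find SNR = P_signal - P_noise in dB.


SNR = -69.4 - (-80.6) = 11.2 dB

11.2 dB


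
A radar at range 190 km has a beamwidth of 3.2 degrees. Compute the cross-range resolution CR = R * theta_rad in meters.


BW_rad = 0.055850536
CR = 190000 * 0.055850536 = 10611.6 m

10611.6 m


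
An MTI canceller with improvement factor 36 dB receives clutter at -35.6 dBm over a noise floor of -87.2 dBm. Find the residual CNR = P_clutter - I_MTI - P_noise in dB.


CNR = -35.6 - 36 - (-87.2) = 15.6 dB

15.6 dB


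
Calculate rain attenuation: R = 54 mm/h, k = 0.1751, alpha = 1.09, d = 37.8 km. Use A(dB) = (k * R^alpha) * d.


gamma = 0.1751 * 54^1.09 = 13.539273 dB/km
A = 13.539273 * 37.8 = 511.78 dB

511.78 dB


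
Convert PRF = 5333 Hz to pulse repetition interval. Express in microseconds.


PRI = 1/5333 = 0.0001875117 s = 187.5 us

187.5 us


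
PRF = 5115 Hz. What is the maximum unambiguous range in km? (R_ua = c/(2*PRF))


R_ua = 3e8 / (2 * 5115) = 29325.5 m = 29.3 km

29.3 km


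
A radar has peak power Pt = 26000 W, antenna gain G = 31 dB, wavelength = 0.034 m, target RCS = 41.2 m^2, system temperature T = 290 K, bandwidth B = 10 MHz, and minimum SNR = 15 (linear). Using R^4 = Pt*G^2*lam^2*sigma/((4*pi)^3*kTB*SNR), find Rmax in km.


G_lin = 10^(31/10) = 1258.925412
R^4 = 26000 * 1258.925412^2 * 0.034^2 * 41.2 / ((4*pi)^3 * 1.38e-23 * 290 * 10000000.0 * 15)
R^4 = 1.64752e18 m^4
R_max = (1.64752e18)^(1/4) = 35826.8 m = 35.8 km

35.8 km


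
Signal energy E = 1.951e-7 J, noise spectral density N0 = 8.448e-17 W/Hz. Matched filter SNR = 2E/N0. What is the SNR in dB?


SNR_lin = 2 * 1.951e-7 / 8.448e-17 = 4.619e9
SNR_dB = 10*log10(4.619e9) = 96.6 dB

96.6 dB


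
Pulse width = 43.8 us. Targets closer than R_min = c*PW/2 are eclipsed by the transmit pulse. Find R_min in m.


R_min = 3e8 * 43.8e-6 / 2 = 6570.0 m

6570.0 m


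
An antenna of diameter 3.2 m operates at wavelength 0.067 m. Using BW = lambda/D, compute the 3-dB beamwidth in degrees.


BW_rad = 0.067 / 3.2 = 0.020938
BW_deg = 1.2 degrees

1.2 degrees


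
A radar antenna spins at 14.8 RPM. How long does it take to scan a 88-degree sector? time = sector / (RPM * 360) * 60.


t = 88 / (14.8 * 360) * 60 = 0.99 s

0.99 s


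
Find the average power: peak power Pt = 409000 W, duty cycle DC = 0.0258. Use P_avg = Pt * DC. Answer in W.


P_avg = 409000 * 0.0258 = 10552.2 W

10552.2 W


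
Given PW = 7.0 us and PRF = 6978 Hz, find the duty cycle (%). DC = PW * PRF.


DC = 7.0e-6 * 6978 * 100 = 4.88%

4.88%


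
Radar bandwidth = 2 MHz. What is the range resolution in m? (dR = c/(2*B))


dR = 3e8 / (2 * 2000000.0) = 75.0 m

75.0 m


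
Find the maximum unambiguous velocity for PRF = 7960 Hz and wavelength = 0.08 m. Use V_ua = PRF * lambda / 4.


V_ua = 7960 * 0.08 / 4 = 159.2 m/s

159.2 m/s


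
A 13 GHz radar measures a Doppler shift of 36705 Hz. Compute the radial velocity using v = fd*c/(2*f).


v = 36705 * 3e8 / (2 * 13000000000.0) = 423.5 m/s

423.5 m/s


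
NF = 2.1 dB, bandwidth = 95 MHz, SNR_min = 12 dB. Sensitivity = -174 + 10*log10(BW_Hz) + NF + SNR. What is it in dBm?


10*log10(95000000.0) = 79.78
S = -174 + 79.78 + 2.1 + 12 = -80.1 dBm

-80.1 dBm


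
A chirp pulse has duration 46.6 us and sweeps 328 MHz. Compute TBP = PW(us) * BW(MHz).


TBP = 46.6 * 328 = 15284.8

15284.8


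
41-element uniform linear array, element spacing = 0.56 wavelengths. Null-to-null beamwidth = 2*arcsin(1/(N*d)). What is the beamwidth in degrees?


1/(N*d) = 1/(41*0.56) = 0.043554
BW = 2*arcsin(0.043554) = 5.0 degrees

5.0 degrees


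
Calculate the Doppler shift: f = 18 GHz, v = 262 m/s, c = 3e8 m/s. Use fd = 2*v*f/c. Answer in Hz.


fd = 2 * 262 * 18000000000.0 / 3e8 = 31440.0 Hz

31440.0 Hz


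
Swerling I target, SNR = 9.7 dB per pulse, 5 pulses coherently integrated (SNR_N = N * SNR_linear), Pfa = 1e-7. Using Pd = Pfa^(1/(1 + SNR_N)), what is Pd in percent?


SNR_lin = 10^(9.7/10) = 9.33254
SNR_N = 5 * 9.33254 = 46.6627
1/(1 + SNR_N) = 1/47.6627 = 0.0209808
Pd = (1e-7)^0.0209808 = 0.71307
Pd = 71.3%

71.3%


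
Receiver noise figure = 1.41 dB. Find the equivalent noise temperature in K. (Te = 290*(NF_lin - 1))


NF_lin = 10^(1.41/10) = 1.383566
Te = 290 * (1.383566 - 1) = 111.2 K

111.2 K


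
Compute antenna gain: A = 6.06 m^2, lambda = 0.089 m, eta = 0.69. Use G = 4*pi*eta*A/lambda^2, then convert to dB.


G_linear = 4*pi*0.69*6.06/0.089^2 = 6633.63
G_dB = 10*log10(6633.63) = 38.2 dB

38.2 dB
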